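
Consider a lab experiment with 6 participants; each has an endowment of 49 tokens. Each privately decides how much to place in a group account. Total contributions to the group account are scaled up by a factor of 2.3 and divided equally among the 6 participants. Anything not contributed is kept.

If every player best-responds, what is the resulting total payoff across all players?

Each contributed unit returns 2.3/6 = 0.3833 to its contributor — below 1 — so contributing 0 is dominant for every player. At the Nash equilibrium everyone keeps their 49, and the group total is 6 × 49 = 294.

294.00 tokens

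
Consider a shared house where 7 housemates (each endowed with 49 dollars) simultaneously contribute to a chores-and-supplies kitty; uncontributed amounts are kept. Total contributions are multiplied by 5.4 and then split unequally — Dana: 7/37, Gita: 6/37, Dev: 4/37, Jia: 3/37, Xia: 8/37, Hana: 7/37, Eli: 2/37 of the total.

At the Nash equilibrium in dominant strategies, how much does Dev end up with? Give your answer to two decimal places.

For player j, contributing a unit is worthwhile iff 5.4 × (j's share) ≥ 1, i.e. iff j's share is at least 0.1852.
The shares above 0.1852 belong to Dana, Xia and Hana, contributing 49 each; the remaining 4 contribute 0. Total contributed: 147.
Dev keeps 49 and receives 5.4 × 147 × 4/37 = 85.82 from the chores-and-supplies kitty, for a payoff of 134.82.

134.82 dollars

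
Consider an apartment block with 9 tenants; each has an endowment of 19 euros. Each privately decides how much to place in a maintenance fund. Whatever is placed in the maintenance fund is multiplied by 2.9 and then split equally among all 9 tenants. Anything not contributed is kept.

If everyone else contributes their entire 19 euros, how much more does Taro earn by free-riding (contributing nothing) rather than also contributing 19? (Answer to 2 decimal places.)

12.88 euros

Switching from a contribution of 19 to 0 lets Taro keep an extra 19 euros, but lowers the maintenance fund by 19, which costs Taro their own share of that drop: 2.9/9 × 19 = 6.12.
Net gain = 19 − 6.12 = 12.88. The private return per contributed unit (0.3222) is below 1, so free-riding is indeed the best response regardless of what the others do.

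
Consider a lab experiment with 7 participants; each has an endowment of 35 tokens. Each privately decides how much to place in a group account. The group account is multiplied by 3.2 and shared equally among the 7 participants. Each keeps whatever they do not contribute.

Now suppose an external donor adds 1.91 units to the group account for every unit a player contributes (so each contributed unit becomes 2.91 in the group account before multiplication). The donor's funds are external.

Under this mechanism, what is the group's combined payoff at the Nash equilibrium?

2281.44 tokens

The effective private return per unit is now 3.2 × 2.91 / 7 = 1.3303 > 1, so every player's dominant strategy flips to full contribution.
So the Nash equilibrium is full contribution by all 7; the group earns 3.2 × 2.91 × 245 = 2281.44.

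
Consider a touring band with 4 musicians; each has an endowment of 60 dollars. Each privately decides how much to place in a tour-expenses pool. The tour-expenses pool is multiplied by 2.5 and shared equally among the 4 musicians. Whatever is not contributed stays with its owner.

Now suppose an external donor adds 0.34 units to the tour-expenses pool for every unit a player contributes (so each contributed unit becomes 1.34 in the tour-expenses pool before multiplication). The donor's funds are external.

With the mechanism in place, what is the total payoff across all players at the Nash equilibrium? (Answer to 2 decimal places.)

Even with the mechanism, each unit contributed returns only 2.5 × 1.34 / 4 = 0.8375 per unit of net cost, so contributing nothing is still dominant.
Everyone keeps their endowment and the group total is 4 × 60 = 240.

240.00 dollars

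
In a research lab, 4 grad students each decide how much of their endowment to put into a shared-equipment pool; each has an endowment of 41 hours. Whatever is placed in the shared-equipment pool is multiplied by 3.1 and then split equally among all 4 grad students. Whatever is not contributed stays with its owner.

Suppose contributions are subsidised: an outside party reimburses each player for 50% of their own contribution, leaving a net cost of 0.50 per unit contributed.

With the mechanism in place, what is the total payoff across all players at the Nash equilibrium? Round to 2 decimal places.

The effective private return per unit is now (3.1/4) / 0.50 = 1.5500 > 1, so every player's dominant strategy flips to full contribution.
So the Nash equilibrium is full contribution by all 4; the group earns 4 × (41 × 0.50 + 3.1 × 41) = 590.40.

590.40 hours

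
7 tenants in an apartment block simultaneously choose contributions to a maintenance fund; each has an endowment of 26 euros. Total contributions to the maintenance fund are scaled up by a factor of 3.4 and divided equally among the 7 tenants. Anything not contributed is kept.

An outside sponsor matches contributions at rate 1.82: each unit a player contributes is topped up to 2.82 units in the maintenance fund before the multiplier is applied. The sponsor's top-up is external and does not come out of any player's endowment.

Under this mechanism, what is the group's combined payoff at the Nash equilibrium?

1745.02 euros

With the mechanism, a contributed unit returns 3.4 × 2.82 / 7 = 1.3697 per unit of net cost to the contributor — now above 1 — so contributing fully is weakly dominant for every player.
At the Nash equilibrium everyone contributes 26. Group total payoff = 3.4 × 2.82 × 182 = 1745.02.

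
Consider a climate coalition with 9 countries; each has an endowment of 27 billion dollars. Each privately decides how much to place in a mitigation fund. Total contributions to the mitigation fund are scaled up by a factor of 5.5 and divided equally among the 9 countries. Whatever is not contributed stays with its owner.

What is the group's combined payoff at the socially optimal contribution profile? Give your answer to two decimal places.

1336.50 billion dollars

Each contributed unit returns 5.500 to the group as a whole (0.6111 to each of 9 players), which exceeds 1, so the social optimum is full contribution: group total = 5.500 × 243 = 1336.50.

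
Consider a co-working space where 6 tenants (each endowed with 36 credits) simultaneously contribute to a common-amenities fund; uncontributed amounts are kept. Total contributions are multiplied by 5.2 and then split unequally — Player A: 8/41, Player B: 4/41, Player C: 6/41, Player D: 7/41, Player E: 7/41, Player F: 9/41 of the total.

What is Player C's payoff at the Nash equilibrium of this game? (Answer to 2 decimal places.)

For player j, contributing a unit is worthwhile iff 5.2 × (j's share) ≥ 1, i.e. iff j's share is at least 0.1923.
Player A and Player F clear that bar, contributing 36 each; the remaining 4 contribute 0. Total contributed: 72.
Player C keeps 36 and receives 5.2 × 72 × 6/41 = 54.79 from the common-amenities fund, for a payoff of 90.79.

90.79 credits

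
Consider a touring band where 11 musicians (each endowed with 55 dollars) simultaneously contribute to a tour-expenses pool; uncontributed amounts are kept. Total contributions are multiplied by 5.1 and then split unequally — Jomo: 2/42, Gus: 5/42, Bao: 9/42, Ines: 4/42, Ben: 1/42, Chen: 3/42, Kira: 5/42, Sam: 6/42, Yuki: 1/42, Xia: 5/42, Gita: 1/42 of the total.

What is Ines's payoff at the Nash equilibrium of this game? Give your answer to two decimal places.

81.71 dollars

Player j's private return per contributed unit is 5.1 × (j's share). Contributing is weakly dominant for j when that share is at least 1/5.1 = 0.1961, and contributing 0 is dominant otherwise.
Only Bao (9/42) clears that bar, contributing 55; the remaining 10 contribute 0. Total contributed: 55.
Ines keeps 55 and receives 5.1 × 55 × 4/42 = 26.71 from the tour-expenses pool, for a payoff of 81.71.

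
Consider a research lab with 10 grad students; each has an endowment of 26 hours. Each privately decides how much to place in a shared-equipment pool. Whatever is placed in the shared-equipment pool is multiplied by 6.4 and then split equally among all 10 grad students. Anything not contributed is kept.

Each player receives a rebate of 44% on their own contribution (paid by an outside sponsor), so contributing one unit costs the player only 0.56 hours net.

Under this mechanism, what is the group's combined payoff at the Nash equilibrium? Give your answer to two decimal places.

1778.40 hours

Under the mechanism each unit contributed yields (6.4/10) / 0.56 = 1.1429 back to its contributor per unit of net cost, which exceeds 1, making full contribution the dominant choice for everyone.
At the Nash equilibrium everyone contributes 26. Group total payoff = 10 × (26 × 0.44 + 6.4 × 26) = 1778.40.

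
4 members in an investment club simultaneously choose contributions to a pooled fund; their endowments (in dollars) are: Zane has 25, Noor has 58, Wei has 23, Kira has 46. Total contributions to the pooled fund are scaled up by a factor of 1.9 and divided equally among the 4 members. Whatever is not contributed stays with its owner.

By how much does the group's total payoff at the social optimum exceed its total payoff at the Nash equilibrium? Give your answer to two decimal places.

The private return per contributed unit is 1.9/4 = 0.4750 < 1 for every player regardless of endowment, so the Nash equilibrium is zero contribution and the group total is Σ E_j = 25 + 58 + 23 + 46 = 152.
Each contributed unit returns 1.900 to the group, so the social optimum is full contribution by everyone: group total = 1.900 × 152 = 288.80.
Efficiency loss = (1.900 − 1) × 152 = 136.80.

136.80 dollars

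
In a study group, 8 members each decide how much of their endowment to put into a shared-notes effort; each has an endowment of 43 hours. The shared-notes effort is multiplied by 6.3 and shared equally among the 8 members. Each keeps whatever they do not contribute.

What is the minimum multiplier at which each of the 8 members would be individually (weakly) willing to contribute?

8

A contributed unit returns (multiplier)/8 to its contributor.
This reaches 1 exactly when the multiplier is 8.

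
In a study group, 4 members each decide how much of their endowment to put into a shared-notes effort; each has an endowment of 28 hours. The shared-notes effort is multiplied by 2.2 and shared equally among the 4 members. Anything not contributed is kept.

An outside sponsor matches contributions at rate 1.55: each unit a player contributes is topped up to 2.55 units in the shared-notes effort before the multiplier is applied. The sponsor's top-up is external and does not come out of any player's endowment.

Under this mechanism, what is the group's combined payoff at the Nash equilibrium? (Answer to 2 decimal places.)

Under the mechanism each unit contributed yields 2.2 × 2.55 / 4 = 1.4025 back to its contributor per unit of net cost, which exceeds 1, making full contribution the dominant choice for everyone.
At the Nash equilibrium everyone contributes 28. Group total payoff = 2.2 × 2.55 × 112 = 628.32.

628.32 hours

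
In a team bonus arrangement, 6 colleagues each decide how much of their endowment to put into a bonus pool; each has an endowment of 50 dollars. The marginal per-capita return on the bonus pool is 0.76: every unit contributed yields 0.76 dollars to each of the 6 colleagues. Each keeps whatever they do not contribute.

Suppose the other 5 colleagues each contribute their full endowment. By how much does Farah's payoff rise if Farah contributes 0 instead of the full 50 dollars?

12.00 dollars

Switching from a contribution of 50 to 0 lets Farah keep an extra 50 dollars, but lowers the bonus pool by 50, which costs Farah their own share of that drop: 0.76 × 50 = 38.00.
Net gain = 50 − 38.00 = 12.00. The private return per contributed unit (0.76) is below 1, so free-riding is indeed the best response regardless of what the others do.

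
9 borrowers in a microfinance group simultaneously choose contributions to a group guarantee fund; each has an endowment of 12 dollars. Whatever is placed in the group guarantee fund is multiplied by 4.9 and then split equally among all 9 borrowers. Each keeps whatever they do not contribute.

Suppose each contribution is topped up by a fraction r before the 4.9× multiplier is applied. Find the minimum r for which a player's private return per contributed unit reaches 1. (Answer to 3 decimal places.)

0.837

With matching at rate r, one contributed unit becomes (1 + r) in the group guarantee fund and returns 4.9 × (1 + r) / 9 to the contributor.
Setting this equal to 1: 1 + r = 9/4.9 = 1.8367.
So the minimum matching rate is r = 1.8367 − 1 = 0.837.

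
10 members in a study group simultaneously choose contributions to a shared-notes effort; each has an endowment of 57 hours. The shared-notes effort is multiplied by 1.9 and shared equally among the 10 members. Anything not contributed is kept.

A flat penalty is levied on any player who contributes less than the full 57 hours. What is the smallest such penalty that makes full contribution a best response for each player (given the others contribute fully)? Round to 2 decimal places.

Given the others contribute fully, the best deviation is to contribute 0 (any partial contribution still incurs the fine and gives up units whose private return 0.1900 is below 1).
Deviating from 57 to 0 saves 57 hours but forfeits the deviator's share of the drop in the shared-notes effort: 1.9/10 × 57 = 10.83.
So the deviation gain is 57 − 10.83 = 46.17, and the fine must be at least 46.17 hours to wipe it out.

46.17 hours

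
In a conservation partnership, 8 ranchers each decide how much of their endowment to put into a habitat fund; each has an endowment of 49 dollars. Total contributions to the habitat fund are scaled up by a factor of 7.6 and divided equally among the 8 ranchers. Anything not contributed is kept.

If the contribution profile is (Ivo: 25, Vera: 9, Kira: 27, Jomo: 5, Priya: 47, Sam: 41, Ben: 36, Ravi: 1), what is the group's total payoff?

1652.60 dollars

Total contributed: 25 + 9 + 27 + 5 + 47 + 41 + 36 + 1 = 191; total kept: 8 × 49 − 191 = 201.
The habitat fund pays out 7.6 × 191 = 1451.60 in aggregate.
Group total = 201 + 1451.60 = 1652.60.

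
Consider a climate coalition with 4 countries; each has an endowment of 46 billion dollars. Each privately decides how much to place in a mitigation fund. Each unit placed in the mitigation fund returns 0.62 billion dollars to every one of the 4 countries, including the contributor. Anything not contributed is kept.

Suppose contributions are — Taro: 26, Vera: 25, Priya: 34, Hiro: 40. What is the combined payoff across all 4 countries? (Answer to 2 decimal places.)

369.00 billion dollars

Total contributed: 26 + 25 + 34 + 40 = 125; total kept: 4 × 46 − 125 = 59.
The mitigation fund pays out 0.62 × 4 × 125 = 310.00 in aggregate.
Group total = 59 + 310.00 = 369.00.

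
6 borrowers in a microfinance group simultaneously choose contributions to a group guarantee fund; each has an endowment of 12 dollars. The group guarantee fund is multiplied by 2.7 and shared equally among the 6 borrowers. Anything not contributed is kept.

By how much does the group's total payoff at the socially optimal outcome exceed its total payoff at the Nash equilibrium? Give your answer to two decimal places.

Each contributed unit returns 2.7/6 = 0.4500 to its contributor — below 1 — so contributing 0 is dominant for every player. At the Nash equilibrium everyone keeps their 12, and the group total is 6 × 12 = 72.
Each contributed unit returns 2.700 to the group as a whole (0.4500 to each of 6 players), which exceeds 1, so the social optimum is full contribution: group total = 2.700 × 72 = 194.40.
Efficiency loss = 194.40 − 72 = 122.40.

122.40 dollars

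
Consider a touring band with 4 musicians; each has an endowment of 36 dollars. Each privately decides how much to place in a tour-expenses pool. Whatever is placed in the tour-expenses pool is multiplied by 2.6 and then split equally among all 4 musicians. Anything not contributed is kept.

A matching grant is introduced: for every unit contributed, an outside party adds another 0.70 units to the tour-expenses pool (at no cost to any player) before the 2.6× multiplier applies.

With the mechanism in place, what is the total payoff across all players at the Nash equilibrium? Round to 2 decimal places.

636.48 dollars

The effective private return per unit is now 2.6 × 1.70 / 4 = 1.1050 > 1, so every player's dominant strategy flips to full contribution.
So the Nash equilibrium is full contribution by all 4; the group earns 2.6 × 1.70 × 144 = 636.48.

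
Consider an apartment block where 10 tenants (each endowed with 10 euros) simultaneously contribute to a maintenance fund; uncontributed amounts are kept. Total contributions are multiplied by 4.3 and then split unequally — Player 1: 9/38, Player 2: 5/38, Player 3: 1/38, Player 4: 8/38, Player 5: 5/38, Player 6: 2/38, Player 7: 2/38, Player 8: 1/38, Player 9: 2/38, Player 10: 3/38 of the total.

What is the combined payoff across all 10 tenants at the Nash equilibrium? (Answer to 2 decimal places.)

A player with share s gets back 4.3·s per unit contributed, so full contribution is dominant for anyone with s > 1/4.3 = 0.2326 and zero contribution is dominant for anyone below.
Only Player 1 (9/38) clears that bar, contributing 10; the remaining 9 contribute 0. Total contributed: 10.
The maintenance fund pays out 4.3 × 10 = 43.00 in total (split across the unequal shares, but the aggregate is all that matters for the group sum).
The 9 free-riders keep 10 each, adding 90. Group total = 90 + 43.00 = 133.00.

133.00 euros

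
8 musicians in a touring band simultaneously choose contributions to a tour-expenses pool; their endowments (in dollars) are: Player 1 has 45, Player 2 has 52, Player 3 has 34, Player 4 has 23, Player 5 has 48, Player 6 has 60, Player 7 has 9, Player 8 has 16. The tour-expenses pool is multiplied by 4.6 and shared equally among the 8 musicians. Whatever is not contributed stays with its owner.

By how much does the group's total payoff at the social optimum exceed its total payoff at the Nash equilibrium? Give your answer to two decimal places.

1033.20 dollars

The private return per contributed unit is 4.6/8 = 0.5750 < 1 for every player regardless of endowment, so the Nash equilibrium is zero contribution and the group total is Σ E_j = 45 + 52 + 34 + 23 + 48 + 60 + 9 + 16 = 287.
Each contributed unit returns 4.600 to the group, so the social optimum is full contribution by everyone: group total = 4.600 × 287 = 1320.20.
Efficiency loss = (4.600 − 1) × 287 = 1033.20.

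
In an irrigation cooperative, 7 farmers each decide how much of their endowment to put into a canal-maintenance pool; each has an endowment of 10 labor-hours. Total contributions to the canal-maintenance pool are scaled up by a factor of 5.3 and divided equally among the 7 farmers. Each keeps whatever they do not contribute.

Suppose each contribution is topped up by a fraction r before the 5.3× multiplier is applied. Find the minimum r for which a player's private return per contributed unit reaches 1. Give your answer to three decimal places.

With matching at rate r, one contributed unit becomes (1 + r) in the canal-maintenance pool and returns 5.3 × (1 + r) / 7 to the contributor.
Setting this equal to 1: 1 + r = 7/5.3 = 1.3208.
So the minimum matching rate is r = 1.3208 − 1 = 0.321.

0.321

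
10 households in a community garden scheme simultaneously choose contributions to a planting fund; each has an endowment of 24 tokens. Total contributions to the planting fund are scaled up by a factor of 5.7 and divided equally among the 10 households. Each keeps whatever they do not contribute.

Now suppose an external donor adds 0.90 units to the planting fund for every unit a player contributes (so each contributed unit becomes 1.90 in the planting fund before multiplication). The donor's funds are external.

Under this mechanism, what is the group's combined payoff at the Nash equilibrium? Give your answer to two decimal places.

The effective private return per unit is now 5.7 × 1.90 / 10 = 1.0830 > 1, so every player's dominant strategy flips to full contribution.
So the Nash equilibrium is full contribution by all 10; the group earns 5.7 × 1.90 × 240 = 2599.20.

2599.20 tokens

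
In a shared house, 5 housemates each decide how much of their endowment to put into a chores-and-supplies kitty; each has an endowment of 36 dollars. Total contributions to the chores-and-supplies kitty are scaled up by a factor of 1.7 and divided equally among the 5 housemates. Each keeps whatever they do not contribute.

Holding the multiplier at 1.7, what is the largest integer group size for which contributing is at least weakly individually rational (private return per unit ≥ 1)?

Private return per unit is 1.7/(group size), which is ≥ 1 whenever the group size is ≤ 1.7.
The largest such integer is 1.

1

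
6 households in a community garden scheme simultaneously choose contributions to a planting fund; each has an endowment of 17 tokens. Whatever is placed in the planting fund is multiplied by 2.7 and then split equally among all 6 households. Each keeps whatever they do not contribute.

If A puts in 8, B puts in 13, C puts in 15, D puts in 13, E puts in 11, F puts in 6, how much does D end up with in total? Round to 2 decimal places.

33.70 tokens

Total contributed: 8 + 13 + 15 + 13 + 11 + 6 = 66.
Each receives 2.7 × 66 / 6 = 29.70 from the planting fund.
D keeps 17 − 13 = 4, so D's payoff is 4 + 29.70 = 33.70.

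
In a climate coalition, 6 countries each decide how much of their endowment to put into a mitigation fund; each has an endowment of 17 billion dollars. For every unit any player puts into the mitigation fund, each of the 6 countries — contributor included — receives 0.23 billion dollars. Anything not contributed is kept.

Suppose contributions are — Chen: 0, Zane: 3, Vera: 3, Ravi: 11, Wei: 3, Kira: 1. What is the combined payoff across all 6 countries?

Total contributed: 0 + 3 + 3 + 11 + 3 + 1 = 21; total kept: 6 × 17 − 21 = 81.
The mitigation fund pays out 0.23 × 6 × 21 = 28.98 in aggregate.
Group total = 81 + 28.98 = 109.98.

109.98 billion dollars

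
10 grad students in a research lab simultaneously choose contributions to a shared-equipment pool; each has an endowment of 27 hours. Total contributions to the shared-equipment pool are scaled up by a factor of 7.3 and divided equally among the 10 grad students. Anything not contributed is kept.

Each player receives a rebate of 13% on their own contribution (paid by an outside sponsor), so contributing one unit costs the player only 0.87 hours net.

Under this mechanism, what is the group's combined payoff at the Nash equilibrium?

270.00 hours

With the mechanism, a contributed unit returns (7.3/10) / 0.87 = 0.8391 per unit of net cost — still below 1 — so contributing 0 remains dominant for every player.
Everyone keeps their endowment and the group total is 10 × 27 = 270.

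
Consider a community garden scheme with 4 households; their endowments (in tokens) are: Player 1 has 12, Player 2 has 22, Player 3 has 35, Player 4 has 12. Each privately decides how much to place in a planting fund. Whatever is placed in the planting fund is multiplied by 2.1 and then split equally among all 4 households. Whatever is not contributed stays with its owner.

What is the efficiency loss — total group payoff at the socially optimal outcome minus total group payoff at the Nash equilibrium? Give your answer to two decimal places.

89.10 tokens

The private return per contributed unit is 2.1/4 = 0.5250 < 1 for every player regardless of endowment, so the Nash equilibrium is zero contribution and the group total is Σ E_j = 12 + 22 + 35 + 12 = 81.
Each contributed unit returns 2.100 to the group, so the social optimum is full contribution by everyone: group total = 2.100 × 81 = 170.10.
Efficiency loss = (2.100 − 1) × 81 = 89.10.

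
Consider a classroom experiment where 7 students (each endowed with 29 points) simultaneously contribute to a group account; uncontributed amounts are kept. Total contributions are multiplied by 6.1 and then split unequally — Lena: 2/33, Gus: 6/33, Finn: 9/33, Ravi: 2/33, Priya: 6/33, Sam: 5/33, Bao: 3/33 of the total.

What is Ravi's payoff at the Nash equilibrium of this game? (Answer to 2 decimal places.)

61.16 points

For player j, contributing a unit is worthwhile iff 6.1 × (j's share) ≥ 1, i.e. iff j's share is at least 0.1639.
Gus, Finn and Priya are above the threshold, contributing 29 each; the remaining 4 contribute 0. Total contributed: 87.
Ravi keeps 29 and receives 6.1 × 87 × 2/33 = 32.16 from the group account, for a payoff of 61.16.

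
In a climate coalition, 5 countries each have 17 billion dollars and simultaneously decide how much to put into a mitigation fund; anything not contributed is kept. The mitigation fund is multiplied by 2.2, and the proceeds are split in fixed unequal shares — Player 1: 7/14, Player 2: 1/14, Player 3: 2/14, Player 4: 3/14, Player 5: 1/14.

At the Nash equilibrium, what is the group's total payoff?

A player with share s gets back 2.2·s per unit contributed, so full contribution is dominant for anyone with s > 1/2.2 = 0.4545 and zero contribution is dominant for anyone below.
Only Player 1 (7/14) clears that bar, contributing 17; the remaining 4 contribute 0. Total contributed: 17.
The mitigation fund pays out 2.2 × 17 = 37.40 in total (split across the unequal shares, but the aggregate is all that matters for the group sum).
The 4 free-riders keep 17 each, adding 68. Group total = 68 + 37.40 = 105.40.

105.40 billion dollars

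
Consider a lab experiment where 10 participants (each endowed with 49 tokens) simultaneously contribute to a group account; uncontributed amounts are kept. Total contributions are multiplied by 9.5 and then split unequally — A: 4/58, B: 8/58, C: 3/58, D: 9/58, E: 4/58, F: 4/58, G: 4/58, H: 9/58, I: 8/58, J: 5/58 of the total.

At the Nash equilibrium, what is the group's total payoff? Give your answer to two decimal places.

2156.00 tokens

For player j, contributing a unit is worthwhile iff 9.5 × (j's share) ≥ 1, i.e. iff j's share is at least 0.1053.
B, D, H and I clear that bar, contributing 49 each; the remaining 6 contribute 0. Total contributed: 196.
The group account pays out 9.5 × 196 = 1862.00 in total (split across the unequal shares, but the aggregate is all that matters for the group sum).
The 6 free-riders keep 49 each, adding 294. Group total = 294 + 1862.00 = 2156.00.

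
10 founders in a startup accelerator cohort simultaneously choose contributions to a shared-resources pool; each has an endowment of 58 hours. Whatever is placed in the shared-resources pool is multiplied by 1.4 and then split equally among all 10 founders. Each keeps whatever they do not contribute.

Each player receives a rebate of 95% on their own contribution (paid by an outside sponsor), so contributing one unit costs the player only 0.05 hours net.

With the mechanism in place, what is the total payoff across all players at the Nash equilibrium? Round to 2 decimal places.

1363.00 hours

With the mechanism, a contributed unit returns (1.4/10) / 0.05 = 2.8000 per unit of net cost to the contributor — now above 1 — so contributing fully is weakly dominant for every player.
So the Nash equilibrium is full contribution by all 10; the group earns 10 × (58 × 0.95 + 1.4 × 58) = 1363.00.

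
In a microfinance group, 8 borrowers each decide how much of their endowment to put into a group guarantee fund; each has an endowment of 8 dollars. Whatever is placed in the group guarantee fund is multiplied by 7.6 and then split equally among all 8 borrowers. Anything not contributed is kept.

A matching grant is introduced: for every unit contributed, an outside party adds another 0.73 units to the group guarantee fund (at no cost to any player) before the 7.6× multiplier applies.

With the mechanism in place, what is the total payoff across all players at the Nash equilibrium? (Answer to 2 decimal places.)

Under the mechanism each unit contributed yields 7.6 × 1.73 / 8 = 1.6435 back to its contributor per unit of net cost, which exceeds 1, making full contribution the dominant choice for everyone.
At the Nash equilibrium everyone contributes 8. Group total payoff = 7.6 × 1.73 × 64 = 841.47.

841.47 dollars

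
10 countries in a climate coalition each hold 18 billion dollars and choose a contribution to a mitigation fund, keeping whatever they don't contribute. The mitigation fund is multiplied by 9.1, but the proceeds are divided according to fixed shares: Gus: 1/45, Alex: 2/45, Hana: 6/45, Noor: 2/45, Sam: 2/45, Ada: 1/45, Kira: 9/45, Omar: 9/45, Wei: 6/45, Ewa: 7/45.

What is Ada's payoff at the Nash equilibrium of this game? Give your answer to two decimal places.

Each unit j contributes comes back to j as 9.1 × (j's share), so j prefers to contribute only if that share exceeds 1/9.1 = 0.1099; otherwise keeping the unit dominates.
The shares above 0.1099 belong to Hana, Kira, Omar, Wei and Ewa, contributing 18 each; the remaining 5 contribute 0. Total contributed: 90.
Ada keeps 18 and receives 9.1 × 90 × 1/45 = 18.20 from the mitigation fund, for a payoff of 36.20.

36.20 billion dollars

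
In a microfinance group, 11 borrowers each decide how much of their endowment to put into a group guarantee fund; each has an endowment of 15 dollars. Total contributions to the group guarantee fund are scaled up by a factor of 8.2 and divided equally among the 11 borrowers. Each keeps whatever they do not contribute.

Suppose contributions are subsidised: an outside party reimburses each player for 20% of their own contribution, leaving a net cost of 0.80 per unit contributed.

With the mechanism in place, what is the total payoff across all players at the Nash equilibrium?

165.00 dollars

Even with the mechanism, each unit contributed returns only (8.2/11) / 0.80 = 0.9318 per unit of net cost, so contributing nothing is still dominant.
Everyone keeps their endowment and the group total is 11 × 15 = 165.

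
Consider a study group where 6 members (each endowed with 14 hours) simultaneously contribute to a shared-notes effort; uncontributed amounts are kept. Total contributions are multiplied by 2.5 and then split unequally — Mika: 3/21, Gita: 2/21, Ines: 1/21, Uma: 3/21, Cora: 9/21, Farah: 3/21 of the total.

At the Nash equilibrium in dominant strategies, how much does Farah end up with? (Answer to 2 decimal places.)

19.00 hours

Player j's private return per contributed unit is 2.5 × (j's share). Contributing is weakly dominant for j when that share is at least 1/2.5 = 0.4000, and contributing 0 is dominant otherwise.
The only share above 0.4000 is Cora's 9/21, contributing 14; the remaining 5 contribute 0. Total contributed: 14.
Farah keeps 14 and receives 2.5 × 14 × 3/21 = 5.00 from the shared-notes effort, for a payoff of 19.00.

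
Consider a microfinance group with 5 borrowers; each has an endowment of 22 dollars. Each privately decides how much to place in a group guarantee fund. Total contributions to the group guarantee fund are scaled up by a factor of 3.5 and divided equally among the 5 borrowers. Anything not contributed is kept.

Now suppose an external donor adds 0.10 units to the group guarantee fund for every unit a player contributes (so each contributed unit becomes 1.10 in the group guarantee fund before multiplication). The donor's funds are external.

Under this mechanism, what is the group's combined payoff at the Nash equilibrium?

The effective private return is 3.5 × 1.10 / 5 = 0.7700, which is still under 1, so the mechanism doesn't change anyone's dominant strategy: zero contribution.
At the Nash equilibrium no one contributes; group total payoff = 5 × 22 = 110.

110.00 dollars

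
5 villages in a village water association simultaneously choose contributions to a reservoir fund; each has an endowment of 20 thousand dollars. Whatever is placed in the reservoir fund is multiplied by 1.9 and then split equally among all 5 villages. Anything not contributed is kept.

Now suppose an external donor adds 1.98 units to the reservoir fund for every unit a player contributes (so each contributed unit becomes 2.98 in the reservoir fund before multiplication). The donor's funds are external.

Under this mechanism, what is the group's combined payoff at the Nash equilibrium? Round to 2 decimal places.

566.20 thousand dollars

Under the mechanism each unit contributed yields 1.9 × 2.98 / 5 = 1.1324 back to its contributor per unit of net cost, which exceeds 1, making full contribution the dominant choice for everyone.
At the Nash equilibrium everyone contributes 20. Group total payoff = 1.9 × 2.98 × 100 = 566.20.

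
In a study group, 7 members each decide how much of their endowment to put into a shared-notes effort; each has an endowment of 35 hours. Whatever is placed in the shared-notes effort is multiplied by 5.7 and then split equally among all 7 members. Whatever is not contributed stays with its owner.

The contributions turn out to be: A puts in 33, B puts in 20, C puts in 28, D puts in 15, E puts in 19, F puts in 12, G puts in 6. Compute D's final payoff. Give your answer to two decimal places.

128.30 hours

Total contributed: 33 + 20 + 28 + 15 + 19 + 12 + 6 = 133.
Each receives 5.7 × 133 / 7 = 108.30 from the shared-notes effort.
D keeps 35 − 15 = 20, so D's payoff is 20 + 108.30 = 128.30.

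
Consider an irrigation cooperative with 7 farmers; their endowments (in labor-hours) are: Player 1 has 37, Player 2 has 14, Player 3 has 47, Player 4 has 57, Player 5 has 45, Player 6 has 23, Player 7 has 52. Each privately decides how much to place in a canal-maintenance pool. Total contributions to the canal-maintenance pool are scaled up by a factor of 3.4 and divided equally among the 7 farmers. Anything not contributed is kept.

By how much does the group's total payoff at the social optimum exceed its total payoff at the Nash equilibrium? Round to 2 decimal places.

660.00 labor-hours

The private return per contributed unit is 3.4/7 = 0.4857 < 1 for every player regardless of endowment, so the Nash equilibrium is zero contribution and the group total is Σ E_j = 37 + 14 + 47 + 57 + 45 + 23 + 52 = 275.
Each contributed unit returns 3.400 to the group, so the social optimum is full contribution by everyone: group total = 3.400 × 275 = 935.00.
Efficiency loss = (3.400 − 1) × 275 = 660.00.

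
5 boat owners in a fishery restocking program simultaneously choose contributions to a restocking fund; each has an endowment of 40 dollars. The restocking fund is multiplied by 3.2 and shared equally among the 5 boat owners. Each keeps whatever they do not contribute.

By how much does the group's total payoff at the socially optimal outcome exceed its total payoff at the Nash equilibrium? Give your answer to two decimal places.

Each contributed unit returns 3.2/5 = 0.6400 to its contributor — below 1 — so contributing 0 is dominant for every player. At the Nash equilibrium everyone keeps their 40, and the group total is 5 × 40 = 200.
Each contributed unit returns 3.200 to the group as a whole (0.6400 to each of 5 players), which exceeds 1, so the social optimum is full contribution: group total = 3.200 × 200 = 640.00.
Efficiency loss = 640.00 − 200 = 440.00.

440.00 dollars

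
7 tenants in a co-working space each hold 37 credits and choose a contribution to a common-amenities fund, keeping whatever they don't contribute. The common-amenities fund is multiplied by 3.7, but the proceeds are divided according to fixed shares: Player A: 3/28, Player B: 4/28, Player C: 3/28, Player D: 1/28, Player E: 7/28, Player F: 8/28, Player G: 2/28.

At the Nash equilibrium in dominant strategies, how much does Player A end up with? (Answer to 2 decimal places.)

A player with share s gets back 3.7·s per unit contributed, so full contribution is dominant for anyone with s > 1/3.7 = 0.2703 and zero contribution is dominant for anyone below.
Only Player F (8/28) clears that bar, contributing 37; the remaining 6 contribute 0. Total contributed: 37.
Player A keeps 37 and receives 3.7 × 37 × 3/28 = 14.67 from the common-amenities fund, for a payoff of 51.67.

51.67 credits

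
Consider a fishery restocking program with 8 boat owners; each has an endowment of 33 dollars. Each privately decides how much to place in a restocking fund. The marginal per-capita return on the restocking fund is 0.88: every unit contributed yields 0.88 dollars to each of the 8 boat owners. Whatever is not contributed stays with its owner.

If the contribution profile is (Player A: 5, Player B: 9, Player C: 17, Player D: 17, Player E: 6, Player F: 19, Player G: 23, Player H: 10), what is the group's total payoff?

Total contributed: 5 + 9 + 17 + 17 + 6 + 19 + 23 + 10 = 106; total kept: 8 × 33 − 106 = 158.
The restocking fund pays out 0.88 × 8 × 106 = 746.24 in aggregate.
Group total = 158 + 746.24 = 904.24.

904.24 dollars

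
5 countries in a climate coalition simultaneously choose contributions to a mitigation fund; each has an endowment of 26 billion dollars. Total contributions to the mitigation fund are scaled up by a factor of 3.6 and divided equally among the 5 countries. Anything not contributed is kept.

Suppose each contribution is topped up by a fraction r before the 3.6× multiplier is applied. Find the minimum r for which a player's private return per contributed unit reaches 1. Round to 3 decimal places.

With matching at rate r, one contributed unit becomes (1 + r) in the mitigation fund and returns 3.6 × (1 + r) / 5 to the contributor.
Setting this equal to 1: 1 + r = 5/3.6 = 1.3889.
So the minimum matching rate is r = 1.3889 − 1 = 0.389.

0.389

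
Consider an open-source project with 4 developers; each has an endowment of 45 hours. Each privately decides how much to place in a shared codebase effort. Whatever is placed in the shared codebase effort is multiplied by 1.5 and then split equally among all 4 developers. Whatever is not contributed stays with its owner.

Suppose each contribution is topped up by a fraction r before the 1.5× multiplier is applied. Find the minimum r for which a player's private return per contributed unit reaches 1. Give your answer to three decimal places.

With matching at rate r, one contributed unit becomes (1 + r) in the shared codebase effort and returns 1.5 × (1 + r) / 4 to the contributor.
Setting this equal to 1: 1 + r = 4/1.5 = 2.6667.
So the minimum matching rate is r = 2.6667 − 1 = 1.667.

1.667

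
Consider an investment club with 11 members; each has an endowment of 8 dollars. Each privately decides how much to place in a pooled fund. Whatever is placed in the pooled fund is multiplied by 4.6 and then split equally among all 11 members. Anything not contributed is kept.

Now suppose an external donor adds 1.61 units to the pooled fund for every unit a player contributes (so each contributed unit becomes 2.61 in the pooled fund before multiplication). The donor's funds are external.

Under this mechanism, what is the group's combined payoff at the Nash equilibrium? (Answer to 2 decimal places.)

Under the mechanism each unit contributed yields 4.6 × 2.61 / 11 = 1.0915 back to its contributor per unit of net cost, which exceeds 1, making full contribution the dominant choice for everyone.
So the Nash equilibrium is full contribution by all 11; the group earns 4.6 × 2.61 × 88 = 1056.53.

1056.53 dollars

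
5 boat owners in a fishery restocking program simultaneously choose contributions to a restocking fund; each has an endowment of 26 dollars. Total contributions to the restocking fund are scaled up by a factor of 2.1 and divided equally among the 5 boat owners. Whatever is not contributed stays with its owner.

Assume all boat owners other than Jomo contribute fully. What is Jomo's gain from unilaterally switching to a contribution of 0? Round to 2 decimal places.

15.08 dollars

Switching from a contribution of 26 to 0 lets Jomo keep an extra 26 dollars, but lowers the restocking fund by 26, which costs Jomo their own share of that drop: 2.1/5 × 26 = 10.92.
Net gain = 26 − 10.92 = 15.08. The private return per contributed unit (0.4200) is below 1, so free-riding is indeed the best response regardless of what the others do.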